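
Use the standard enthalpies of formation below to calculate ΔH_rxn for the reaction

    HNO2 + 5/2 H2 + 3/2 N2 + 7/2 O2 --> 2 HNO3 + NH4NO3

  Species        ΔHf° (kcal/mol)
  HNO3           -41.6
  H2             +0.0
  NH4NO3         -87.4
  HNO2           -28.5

Products: 2·(-41.6) + 1·(-87.4) = -170.6
Reactants: 1·(-28.5) + 5/2·(+0.0) + 3/2·(+0.0) + 7/2·(+0.0) = -28.5
ΔH_rxn = (-170.6) − (-28.5) = -142.1 kcal/mol

ΔH_rxn = -142.1 kcal/mol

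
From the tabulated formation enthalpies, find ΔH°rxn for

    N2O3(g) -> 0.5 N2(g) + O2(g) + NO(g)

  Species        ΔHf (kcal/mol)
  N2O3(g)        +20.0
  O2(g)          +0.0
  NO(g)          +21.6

Products: 1/2·(+0.0) + 1·(+0.0) + 1·(+21.6) = +21.6
Reactants: 1·(+20.0) = +20.0
ΔH°rxn = (+21.6) − (+20.0) = 1.6 kcal/mol

ΔH°rxn = 1.6 kcal/mol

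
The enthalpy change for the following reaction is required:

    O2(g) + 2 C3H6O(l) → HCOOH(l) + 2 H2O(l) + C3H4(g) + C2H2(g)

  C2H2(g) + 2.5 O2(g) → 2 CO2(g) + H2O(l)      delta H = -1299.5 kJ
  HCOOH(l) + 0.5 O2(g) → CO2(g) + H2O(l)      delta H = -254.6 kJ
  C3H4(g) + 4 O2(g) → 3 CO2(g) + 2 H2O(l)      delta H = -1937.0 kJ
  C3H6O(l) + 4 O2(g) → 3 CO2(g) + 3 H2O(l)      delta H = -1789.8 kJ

delta H = -88.5 kJ

equation 1 reversed: +1299.5 kJ
equation 2 reversed: +254.6 kJ
equation 3 reversed: +1937.0 kJ
equation 4 × 2: (2)·(-1789.8) = -3579.6 kJ
delta H = (-1)·(-1299.5) + (-1)·(-254.6) + (-1)·(-1937.0) + (2)·(-1789.8) = -88.5 kJ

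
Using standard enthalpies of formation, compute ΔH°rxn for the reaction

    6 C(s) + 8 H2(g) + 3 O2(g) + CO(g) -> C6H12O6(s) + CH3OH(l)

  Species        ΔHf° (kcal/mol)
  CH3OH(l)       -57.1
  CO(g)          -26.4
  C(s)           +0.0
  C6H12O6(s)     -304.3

ΔH°rxn = -335.0 kcal/mol

ΔH°rxn = Σ nΔHf°(products) − Σ nΔHf°(reactants).
Products: 1·(-304.3) + 1·(-57.1) = -361.4
Reactants: 6·(+0.0) + 8·(+0.0) + 3·(+0.0) + 1·(-26.4) = -26.4
ΔH°rxn = (-361.4) − (-26.4) = -335.0 kcal/mol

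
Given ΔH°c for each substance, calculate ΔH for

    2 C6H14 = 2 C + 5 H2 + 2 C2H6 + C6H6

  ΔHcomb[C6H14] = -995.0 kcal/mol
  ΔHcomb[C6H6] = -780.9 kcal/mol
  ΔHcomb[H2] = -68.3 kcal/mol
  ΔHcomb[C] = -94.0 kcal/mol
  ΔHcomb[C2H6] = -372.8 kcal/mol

ΔH = 66.0 kcal/mol

Using ΔH = Σ nΔHc°(reactants) − Σ nΔHc°(products):
= [2·(-995.0)] − [2·(-94.0) + 5·(-68.3) + 2·(-372.8) + 1·(-780.9)]
= 66.0 kcal/mol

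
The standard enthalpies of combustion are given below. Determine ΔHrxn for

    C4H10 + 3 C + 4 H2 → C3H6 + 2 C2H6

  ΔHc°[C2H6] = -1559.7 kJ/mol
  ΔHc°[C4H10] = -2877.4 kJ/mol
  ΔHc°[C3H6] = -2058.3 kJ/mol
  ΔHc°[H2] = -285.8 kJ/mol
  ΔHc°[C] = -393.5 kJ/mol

With combustion enthalpies, reactants minus products:
= [1·(-2877.4) + 3·(-393.5) + 4·(-285.8)] − [1·(-2058.3) + 2·(-1559.7)]
= -23.4 kJ/mol

ΔHrxn = -23.4 kJ/mol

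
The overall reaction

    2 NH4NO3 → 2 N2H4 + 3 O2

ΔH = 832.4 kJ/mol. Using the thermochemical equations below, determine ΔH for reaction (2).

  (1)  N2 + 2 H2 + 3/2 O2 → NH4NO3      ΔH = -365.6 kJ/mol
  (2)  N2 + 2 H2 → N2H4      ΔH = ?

ΔH = 50.6 kJ/mol

(1) reversed and × 2 (NH4NO3 must end up as a reactant; ×2 to match 2 NH4NO3 in the target): (-2)·(-365.6) = +731.2 kJ/mol
(2) × 2 (×2 to match 2 N2H4 in the target): contributes 2·x
+832.4 = (+731.2) + 2·x
x = (+832.4 − (+731.2)) / (2) = 50.6 kJ/mol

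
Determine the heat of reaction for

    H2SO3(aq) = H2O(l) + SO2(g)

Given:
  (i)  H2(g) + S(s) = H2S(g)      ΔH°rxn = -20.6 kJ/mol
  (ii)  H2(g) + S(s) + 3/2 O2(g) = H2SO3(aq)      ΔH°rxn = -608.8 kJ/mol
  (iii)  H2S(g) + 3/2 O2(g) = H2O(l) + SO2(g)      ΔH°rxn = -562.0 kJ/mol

(i) as written: -20.6 kJ/mol
(ii) reversed: +608.8 kJ/mol
(iii) as written: -562.0 kJ/mol
ΔH°rxn = (-20.6) + (+608.8) + (-562.0) = 26.2 kJ/mol

ΔH°rxn = 26.2 kJ/mol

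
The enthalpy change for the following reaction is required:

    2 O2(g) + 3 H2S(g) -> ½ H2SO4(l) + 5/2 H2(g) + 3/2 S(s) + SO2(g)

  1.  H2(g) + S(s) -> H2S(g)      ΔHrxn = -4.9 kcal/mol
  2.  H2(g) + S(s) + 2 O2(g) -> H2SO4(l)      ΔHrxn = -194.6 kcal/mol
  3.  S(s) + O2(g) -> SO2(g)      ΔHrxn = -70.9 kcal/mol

ΔHrxn = -153.5 kcal/mol

eq. 1 reversed and × 3: (-3)·(-4.9) = +14.7 kcal/mol
eq. 2 × 1/2: (1/2)·(-194.6) = -97.3 kcal/mol
eq. 3 as written: -70.9 kcal/mol
ΔHrxn = (-3)·(-4.9) + (1/2)·(-194.6) + (1)·(-70.9) = -153.5 kcal/mol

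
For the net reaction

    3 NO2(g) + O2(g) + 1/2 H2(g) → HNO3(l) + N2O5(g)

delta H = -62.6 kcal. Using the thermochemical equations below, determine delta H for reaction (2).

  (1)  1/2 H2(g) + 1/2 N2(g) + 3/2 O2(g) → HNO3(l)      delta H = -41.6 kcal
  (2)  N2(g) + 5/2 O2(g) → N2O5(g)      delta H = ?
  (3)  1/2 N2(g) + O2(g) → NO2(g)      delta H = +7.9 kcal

delta H = 2.7 kcal

(1) as written (HNO3(l) already on the product side): -41.6 kcal
(2) as written (N2O5(g) already on the product side): contributes x
(3) reversed and × 3 (reverse to put NO2(g) on the reactant side; ×3 to match 3 NO2(g) in the target): (-3)·(+7.9) = -23.7 kcal
-62.6 = (-41.6) + (-23.7) + x
x = (-62.6 − (-65.3)) / (1) = 2.7 kcal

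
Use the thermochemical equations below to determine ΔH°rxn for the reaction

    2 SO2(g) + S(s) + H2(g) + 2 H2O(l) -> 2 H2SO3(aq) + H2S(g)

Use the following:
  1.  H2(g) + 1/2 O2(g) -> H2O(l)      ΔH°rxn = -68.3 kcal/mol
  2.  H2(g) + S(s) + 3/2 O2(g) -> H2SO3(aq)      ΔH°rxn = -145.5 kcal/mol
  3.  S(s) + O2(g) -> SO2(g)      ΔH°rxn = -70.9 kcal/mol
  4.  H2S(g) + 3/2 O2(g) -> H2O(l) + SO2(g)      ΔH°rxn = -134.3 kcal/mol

eq. 1 reversed: +68.3 kcal/mol
eq. 2 × 2 (×2 to match 2 H2SO3(aq) in the target): (2)·(-145.5) = -291.0 kcal/mol
eq. 3 reversed: +70.9 kcal/mol
eq. 4 reversed (reverse to put H2S(g) on the product side): +134.3 kcal/mol
Summing the manipulated equations, ΔH°rxn = (+68.3) + (-291.0) + (+70.9) + (+134.3) = -17.5 kcal/mol

ΔH°rxn = -17.5 kcal/mol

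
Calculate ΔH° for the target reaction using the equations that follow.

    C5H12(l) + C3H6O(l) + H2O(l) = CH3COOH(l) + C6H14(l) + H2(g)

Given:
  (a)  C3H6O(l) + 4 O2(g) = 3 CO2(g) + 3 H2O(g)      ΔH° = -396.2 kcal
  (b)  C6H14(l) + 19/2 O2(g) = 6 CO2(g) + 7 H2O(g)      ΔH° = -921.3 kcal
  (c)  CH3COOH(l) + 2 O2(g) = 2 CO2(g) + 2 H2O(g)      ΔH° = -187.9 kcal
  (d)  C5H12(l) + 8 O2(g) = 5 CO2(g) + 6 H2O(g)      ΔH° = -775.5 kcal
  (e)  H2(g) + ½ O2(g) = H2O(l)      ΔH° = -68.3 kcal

(a) as written (C3H6O(l) already on the reactant side): -396.2 kcal
(b) reversed (reverse to put C6H14(l) on the product side): +921.3 kcal
(c) reversed (reverse to put CH3COOH(l) on the product side): +187.9 kcal
(d) as written (C5H12(l) already on the reactant side): -775.5 kcal
(e) reversed (H2O(l) must end up as a reactant): +68.3 kcal
Since enthalpy is a state function, ΔH° = (1)·(-396.2) + (-1)·(-921.3) + (-1)·(-187.9) + (1)·(-775.5) + (-1)·(-68.3) = 5.8 kcal

ΔH° = 5.8 kcal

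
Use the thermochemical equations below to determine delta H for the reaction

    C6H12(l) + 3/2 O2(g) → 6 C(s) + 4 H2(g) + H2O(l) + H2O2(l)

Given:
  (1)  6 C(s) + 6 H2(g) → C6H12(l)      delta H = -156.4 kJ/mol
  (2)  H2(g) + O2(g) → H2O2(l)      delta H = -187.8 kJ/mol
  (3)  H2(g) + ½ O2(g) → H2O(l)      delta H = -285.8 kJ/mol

(1) reversed (reverse to put C6H12(l) on the reactant side): +156.4 kJ/mol
(2) as written (H2O2(l) already on the product side): -187.8 kJ/mol
(3) as written (H2O(l) already on the product side): -285.8 kJ/mol
Since enthalpy is a state function, delta H = (+156.4) + (-187.8) + (-285.8) = -317.2 kJ/mol

delta H = -317.2 kJ/mol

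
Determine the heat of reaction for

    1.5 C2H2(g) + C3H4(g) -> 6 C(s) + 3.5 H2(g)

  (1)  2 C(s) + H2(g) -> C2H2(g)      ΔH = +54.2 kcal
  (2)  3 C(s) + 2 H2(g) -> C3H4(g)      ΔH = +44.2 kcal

(1) reversed and × 3/2: (-3/2)·(+54.2) = -81.3 kcal
(2) reversed: -44.2 kcal
By Hess's law, ΔH = (-3/2)·(+54.2) + (-1)·(+44.2) = -125.5 kcal

ΔH = -125.5 kcal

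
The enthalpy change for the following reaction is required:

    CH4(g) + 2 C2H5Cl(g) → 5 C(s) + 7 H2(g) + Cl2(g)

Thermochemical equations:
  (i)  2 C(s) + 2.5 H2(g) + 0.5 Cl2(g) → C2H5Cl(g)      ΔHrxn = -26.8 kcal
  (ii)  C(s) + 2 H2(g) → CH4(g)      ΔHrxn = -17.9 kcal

ΔHrxn = 71.5 kcal

(i) reversed and × 2: (-2)·(-26.8) = +53.6 kcal
(ii) reversed: +17.9 kcal
Combining the equations, ΔHrxn = (+53.6) + (+17.9) = 71.5 kcal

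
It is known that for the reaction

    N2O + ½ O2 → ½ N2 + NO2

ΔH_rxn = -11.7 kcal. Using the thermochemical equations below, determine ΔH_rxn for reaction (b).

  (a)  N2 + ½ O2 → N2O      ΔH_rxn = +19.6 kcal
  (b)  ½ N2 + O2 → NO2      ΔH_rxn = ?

(a) reversed: -19.6 kcal
(b) as written: contributes x
-11.7 = (-19.6) + x
x = (-11.7 − (-19.6)) / (1) = 7.9 kcal

ΔH_rxn = 7.9 kcal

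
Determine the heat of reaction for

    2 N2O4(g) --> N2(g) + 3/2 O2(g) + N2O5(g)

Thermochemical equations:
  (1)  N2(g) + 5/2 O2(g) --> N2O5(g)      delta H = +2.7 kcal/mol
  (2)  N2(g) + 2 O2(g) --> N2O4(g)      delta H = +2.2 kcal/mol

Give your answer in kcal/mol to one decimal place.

delta H = -1.7 kcal/mol

(1) as written: +2.7 kcal/mol
(2) reversed and × 2: (-2)·(+2.2) = -4.4 kcal/mol
delta H = (+2.7) + (-4.4) = -1.7 kcal/mol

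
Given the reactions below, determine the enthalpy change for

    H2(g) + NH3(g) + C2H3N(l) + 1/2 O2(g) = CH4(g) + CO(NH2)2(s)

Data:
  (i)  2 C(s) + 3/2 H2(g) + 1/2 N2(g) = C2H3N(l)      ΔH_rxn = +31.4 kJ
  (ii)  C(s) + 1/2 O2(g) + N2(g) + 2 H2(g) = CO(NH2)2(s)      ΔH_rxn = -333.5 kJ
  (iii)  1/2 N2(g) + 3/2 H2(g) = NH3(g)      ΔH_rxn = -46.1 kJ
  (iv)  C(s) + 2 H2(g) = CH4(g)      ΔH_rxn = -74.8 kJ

ΔH_rxn = -393.6 kJ

(i) reversed: -31.4 kJ
(ii) as written: -333.5 kJ
(iii) reversed: +46.1 kJ
(iv) as written: -74.8 kJ
Combining the equations, ΔH_rxn = (-1)·(+31.4) + (1)·(-333.5) + (-1)·(-46.1) + (1)·(-74.8) = -393.6 kJ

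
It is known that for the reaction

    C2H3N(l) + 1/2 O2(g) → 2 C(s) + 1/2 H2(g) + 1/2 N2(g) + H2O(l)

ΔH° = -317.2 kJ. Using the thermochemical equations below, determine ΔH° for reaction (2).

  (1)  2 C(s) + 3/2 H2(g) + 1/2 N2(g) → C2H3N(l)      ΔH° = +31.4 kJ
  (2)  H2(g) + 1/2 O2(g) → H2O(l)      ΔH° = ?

(1) reversed: -31.4 kJ
(2) as written: contributes x
-317.2 = (-31.4) + x
x = (-317.2 − (-31.4)) / (1) = -285.8 kJ

ΔH° = -285.8 kJ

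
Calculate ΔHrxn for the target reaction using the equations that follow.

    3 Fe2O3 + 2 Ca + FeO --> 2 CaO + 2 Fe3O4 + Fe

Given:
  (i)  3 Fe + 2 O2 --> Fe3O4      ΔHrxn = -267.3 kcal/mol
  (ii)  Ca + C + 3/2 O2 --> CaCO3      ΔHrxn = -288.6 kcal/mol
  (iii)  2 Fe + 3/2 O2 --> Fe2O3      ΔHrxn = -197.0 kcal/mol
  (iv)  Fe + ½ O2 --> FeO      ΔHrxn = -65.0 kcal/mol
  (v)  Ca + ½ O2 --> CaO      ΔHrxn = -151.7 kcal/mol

(i) × 2: (2)·(-267.3) = -534.6 kcal/mol
(ii): not needed.
(iii) reversed and × 3: (-3)·(-197.0) = +591.0 kcal/mol
(iv) reversed: +65.0 kcal/mol
(v) × 2: (2)·(-151.7) = -303.4 kcal/mol
ΔHrxn = (-534.6) + (+591.0) + (+65.0) + (-303.4) = -182.0 kcal/mol

ΔHrxn = -182.0 kcal/mol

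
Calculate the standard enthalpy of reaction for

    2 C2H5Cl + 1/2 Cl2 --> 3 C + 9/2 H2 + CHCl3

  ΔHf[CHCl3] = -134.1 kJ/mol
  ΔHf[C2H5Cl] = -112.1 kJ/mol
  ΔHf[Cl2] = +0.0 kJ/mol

ΔH°rxn = Σ nΔHf°(products) − Σ nΔHf°(reactants).
Products: 3·(+0.0) + 9/2·(+0.0) + 1·(-134.1) = -134.1
Reactants: 2·(-112.1) + 1/2·(+0.0) = -224.2
ΔHrxn = (-134.1) − (-224.2) = 90.1 kJ/mol

ΔHrxn = 90.1 kJ/mol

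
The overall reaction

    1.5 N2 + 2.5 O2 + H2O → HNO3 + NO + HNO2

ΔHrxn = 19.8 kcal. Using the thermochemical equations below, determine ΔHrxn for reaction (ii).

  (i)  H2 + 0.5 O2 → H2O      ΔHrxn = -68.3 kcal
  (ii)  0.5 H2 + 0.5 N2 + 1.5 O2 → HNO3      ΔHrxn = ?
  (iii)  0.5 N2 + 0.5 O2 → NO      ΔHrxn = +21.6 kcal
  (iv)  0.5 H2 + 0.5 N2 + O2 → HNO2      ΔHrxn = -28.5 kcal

ΔHrxn = -41.6 kcal

(i) reversed (reverse to put H2O on the reactant side): +68.3 kcal
(ii) as written (HNO3 already on the product side): contributes x
(iii) as written (NO already on the product side): +21.6 kcal
(iv) as written (HNO2 already on the product side): -28.5 kcal
+19.8 = (+68.3) + (+21.6) + (-28.5) + x
x = (+19.8 − (+61.4)) / (1) = -41.6 kcal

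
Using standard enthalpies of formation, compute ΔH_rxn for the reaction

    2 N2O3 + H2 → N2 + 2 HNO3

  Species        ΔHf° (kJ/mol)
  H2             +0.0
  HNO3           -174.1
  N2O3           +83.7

Products: 1·(+0.0) + 2·(-174.1) = -348.2
Reactants: 2·(+83.7) + 1·(+0.0) = +167.4
ΔH_rxn = (-348.2) − (+167.4) = -515.6 kJ/mol

ΔH_rxn = -515.6 kJ/mol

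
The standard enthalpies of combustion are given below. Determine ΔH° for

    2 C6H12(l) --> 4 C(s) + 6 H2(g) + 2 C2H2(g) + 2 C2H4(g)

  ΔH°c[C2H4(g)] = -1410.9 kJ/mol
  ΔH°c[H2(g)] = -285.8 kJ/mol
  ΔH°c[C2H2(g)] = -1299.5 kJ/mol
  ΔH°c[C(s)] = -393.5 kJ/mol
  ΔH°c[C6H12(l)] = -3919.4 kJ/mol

ΔH° = 870.8 kJ/mol

With combustion enthalpies, reactants minus products:
= [2·(-3919.4)] − [4·(-393.5) + 6·(-285.8) + 2·(-1299.5) + 2·(-1410.9)]
= 870.8 kJ/mol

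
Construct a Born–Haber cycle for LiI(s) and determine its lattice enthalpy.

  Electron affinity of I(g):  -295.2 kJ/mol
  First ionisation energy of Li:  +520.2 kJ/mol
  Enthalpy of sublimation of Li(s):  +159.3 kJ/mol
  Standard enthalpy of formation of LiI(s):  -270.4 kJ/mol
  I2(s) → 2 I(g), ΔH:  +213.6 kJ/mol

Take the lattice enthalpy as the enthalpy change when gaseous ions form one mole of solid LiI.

ΔHf° = 1·ΔHsub + 1·(ΣIE) + 1/2·D(I2) + 1·EA + U
-270.4 = 1·(+159.3) + 1·(+520.2) + 1/2·(+213.6) + 1·(-295.2) + U
U = -270.4 − (+491.1) = -761.5 kJ/mol

U = -761.5 kJ/mol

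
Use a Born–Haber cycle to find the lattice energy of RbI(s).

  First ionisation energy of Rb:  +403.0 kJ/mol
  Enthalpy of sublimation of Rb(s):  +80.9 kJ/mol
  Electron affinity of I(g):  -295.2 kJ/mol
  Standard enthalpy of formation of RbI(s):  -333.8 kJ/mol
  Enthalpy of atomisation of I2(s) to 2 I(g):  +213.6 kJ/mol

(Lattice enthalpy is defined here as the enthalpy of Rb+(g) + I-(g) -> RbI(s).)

U = -629.3 kJ/mol

ΔHf° = 1·ΔHsub + 1·(ΣIE) + 1/2·D(I2) + 1·EA + U
-333.8 = 1·(+80.9) + 1·(+403.0) + 1/2·(+213.6) + 1·(-295.2) + U
U = -333.8 − (+295.5) = -629.3 kJ/mol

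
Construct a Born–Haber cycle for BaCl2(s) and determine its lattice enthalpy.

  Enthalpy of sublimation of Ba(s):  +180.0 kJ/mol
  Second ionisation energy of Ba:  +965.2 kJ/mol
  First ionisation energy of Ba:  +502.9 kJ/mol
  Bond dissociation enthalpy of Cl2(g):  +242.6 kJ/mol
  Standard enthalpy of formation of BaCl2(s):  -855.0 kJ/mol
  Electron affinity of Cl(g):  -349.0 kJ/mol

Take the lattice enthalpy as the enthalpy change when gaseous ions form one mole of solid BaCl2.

ΔHf° = 1·ΔHsub + 1·(ΣIE) + 1·D(Cl2) + 2·EA + U
-855.0 = 1·(+180.0) + 1·(+1468.1) + 1·(+242.6) + 2·(-349.0) + U
U = -855.0 − (+1192.7) = -2047.7 kJ/mol

U = -2047.7 kJ/mol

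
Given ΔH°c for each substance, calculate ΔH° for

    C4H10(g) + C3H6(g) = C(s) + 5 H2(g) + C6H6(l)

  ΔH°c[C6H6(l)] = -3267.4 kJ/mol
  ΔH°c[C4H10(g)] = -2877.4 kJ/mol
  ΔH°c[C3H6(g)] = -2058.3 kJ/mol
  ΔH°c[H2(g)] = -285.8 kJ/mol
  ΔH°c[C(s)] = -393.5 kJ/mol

Using ΔH = Σ nΔHc°(reactants) − Σ nΔHc°(products):
= [1·(-2877.4) + 1·(-2058.3)] − [1·(-393.5) + 5·(-285.8) + 1·(-3267.4)]
= 154.2 kJ/mol

ΔH° = 154.2 kJ/mol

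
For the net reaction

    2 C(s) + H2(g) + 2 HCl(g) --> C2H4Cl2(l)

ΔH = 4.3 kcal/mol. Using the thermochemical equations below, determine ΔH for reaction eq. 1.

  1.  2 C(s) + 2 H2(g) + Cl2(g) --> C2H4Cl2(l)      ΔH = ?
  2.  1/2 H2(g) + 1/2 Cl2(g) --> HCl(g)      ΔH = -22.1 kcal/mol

ΔH = -39.9 kcal/mol

eq. 1 as written: contributes x
eq. 2 reversed and × 2: (-2)·(-22.1) = +44.2 kcal/mol
+4.3 = (+44.2) + x
x = (+4.3 − (+44.2)) / (1) = -39.9 kcal/mol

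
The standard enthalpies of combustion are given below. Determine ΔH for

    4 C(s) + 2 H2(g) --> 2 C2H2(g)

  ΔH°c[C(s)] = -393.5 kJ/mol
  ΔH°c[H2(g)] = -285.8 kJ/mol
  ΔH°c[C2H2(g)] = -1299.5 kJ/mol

Using ΔH = Σ nΔHc°(reactants) − Σ nΔHc°(products):
= [4·(-393.5) + 2·(-285.8)] − [2·(-1299.5)]
= 453.4 kJ/mol

ΔH = 453.4 kJ/mol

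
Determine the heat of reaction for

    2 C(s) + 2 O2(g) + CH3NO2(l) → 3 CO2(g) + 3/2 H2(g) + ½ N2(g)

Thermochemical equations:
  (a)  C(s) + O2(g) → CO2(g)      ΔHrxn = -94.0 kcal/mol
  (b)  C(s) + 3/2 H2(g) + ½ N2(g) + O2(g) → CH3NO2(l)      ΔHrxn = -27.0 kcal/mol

ΔHrxn = -255.0 kcal/mol

(a) × 3: (3)·(-94.0) = -282.0 kcal/mol
(b) reversed: +27.0 kcal/mol
Summing the manipulated equations, ΔHrxn = (3)·(-94.0) + (-1)·(-27.0) = -255.0 kcal/mol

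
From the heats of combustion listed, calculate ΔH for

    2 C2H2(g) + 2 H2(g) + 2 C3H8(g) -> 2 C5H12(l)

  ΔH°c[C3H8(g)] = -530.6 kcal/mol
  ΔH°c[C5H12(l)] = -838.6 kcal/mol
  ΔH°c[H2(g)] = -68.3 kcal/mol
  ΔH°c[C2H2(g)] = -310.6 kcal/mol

Using ΔH = Σ nΔHc°(reactants) − Σ nΔHc°(products):
= [2·(-310.6) + 2·(-68.3) + 2·(-530.6)] − [2·(-838.6)]
= -141.8 kcal/mol

ΔH = -141.8 kcal/mol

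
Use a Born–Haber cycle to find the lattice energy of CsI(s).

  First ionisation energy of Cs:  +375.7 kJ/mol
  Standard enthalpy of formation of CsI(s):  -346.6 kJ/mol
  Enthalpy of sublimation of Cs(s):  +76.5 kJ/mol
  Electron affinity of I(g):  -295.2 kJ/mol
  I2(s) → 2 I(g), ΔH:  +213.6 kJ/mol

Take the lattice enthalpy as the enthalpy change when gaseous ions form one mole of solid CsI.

ΔHf° = 1·ΔHsub + 1·(ΣIE) + 1/2·D(I2) + 1·EA + U
-346.6 = 1·(+76.5) + 1·(+375.7) + 1/2·(+213.6) + 1·(-295.2) + U
U = -346.6 − (+263.8) = -610.4 kJ/mol

U = -610.4 kJ/mol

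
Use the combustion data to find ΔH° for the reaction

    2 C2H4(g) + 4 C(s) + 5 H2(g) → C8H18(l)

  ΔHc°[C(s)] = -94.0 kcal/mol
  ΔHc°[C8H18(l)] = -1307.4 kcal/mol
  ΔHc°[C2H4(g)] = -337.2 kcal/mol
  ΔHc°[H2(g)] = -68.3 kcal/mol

ΔH° = -84.5 kcal/mol

Using ΔH = Σ nΔHc°(reactants) − Σ nΔHc°(products):
= [2·(-337.2) + 4·(-94.0) + 5·(-68.3)] − [1·(-1307.4)]
= -84.5 kcal/mol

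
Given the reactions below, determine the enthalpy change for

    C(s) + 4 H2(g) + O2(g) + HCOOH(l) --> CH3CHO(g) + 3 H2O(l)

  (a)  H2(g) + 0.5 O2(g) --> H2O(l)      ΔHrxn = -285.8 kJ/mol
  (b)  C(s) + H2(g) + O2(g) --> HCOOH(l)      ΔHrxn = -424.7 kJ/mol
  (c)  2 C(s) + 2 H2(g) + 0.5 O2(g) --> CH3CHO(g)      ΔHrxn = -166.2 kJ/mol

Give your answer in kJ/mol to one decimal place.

ΔHrxn = -598.9 kJ/mol

(a) × 3: (3)·(-285.8) = -857.4 kJ/mol
(b) reversed: +424.7 kJ/mol
(c) as written: -166.2 kJ/mol
ΔHrxn = (-857.4) + (+424.7) + (-166.2) = -598.9 kJ/mol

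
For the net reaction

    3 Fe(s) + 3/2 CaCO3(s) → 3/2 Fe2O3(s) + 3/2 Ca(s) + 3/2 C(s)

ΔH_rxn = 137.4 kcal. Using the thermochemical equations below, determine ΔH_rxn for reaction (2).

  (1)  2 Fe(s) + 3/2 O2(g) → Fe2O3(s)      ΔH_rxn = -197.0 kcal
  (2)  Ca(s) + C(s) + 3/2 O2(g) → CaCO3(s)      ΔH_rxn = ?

(1) × 3/2: (3/2)·(-197.0) = -295.5 kcal
(2) reversed and × 3/2: contributes −3/2·x
+137.4 = (-295.5) − 3/2·x
x = (+137.4 − (-295.5)) / (-3/2) = -288.6 kcal

ΔH_rxn = -288.6 kcal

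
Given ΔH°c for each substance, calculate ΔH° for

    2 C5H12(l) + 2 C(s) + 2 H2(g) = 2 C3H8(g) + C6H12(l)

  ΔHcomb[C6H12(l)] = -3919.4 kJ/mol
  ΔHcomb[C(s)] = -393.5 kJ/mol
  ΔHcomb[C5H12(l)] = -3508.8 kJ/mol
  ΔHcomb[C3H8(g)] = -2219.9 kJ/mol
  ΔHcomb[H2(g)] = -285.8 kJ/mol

ΔH° = -17.0 kJ/mol

Using ΔH = Σ nΔHc°(reactants) − Σ nΔHc°(products):
= [2·(-3508.8) + 2·(-393.5) + 2·(-285.8)] − [2·(-2219.9) + 1·(-3919.4)]
= -17.0 kJ/mol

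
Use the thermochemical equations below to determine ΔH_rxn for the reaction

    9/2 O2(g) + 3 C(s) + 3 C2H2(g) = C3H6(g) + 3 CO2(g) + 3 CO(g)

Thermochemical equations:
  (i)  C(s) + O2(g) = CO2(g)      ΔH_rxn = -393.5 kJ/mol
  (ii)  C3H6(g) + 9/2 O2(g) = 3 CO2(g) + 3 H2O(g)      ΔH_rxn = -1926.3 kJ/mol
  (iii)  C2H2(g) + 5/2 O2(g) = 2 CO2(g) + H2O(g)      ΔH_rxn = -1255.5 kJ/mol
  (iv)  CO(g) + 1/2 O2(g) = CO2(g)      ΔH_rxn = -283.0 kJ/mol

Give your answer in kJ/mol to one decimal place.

(i) × 3 (×3 to match 3 C(s) in the target): (3)·(-393.5) = -1180.5 kJ/mol
(ii) reversed (reverse to put C3H6(g) on the product side): +1926.3 kJ/mol
(iii) × 3 (scale by 3 for the 3 C2H2(g)): (3)·(-1255.5) = -3766.5 kJ/mol
(iv) reversed and × 3 (reverse to put CO(g) on the product side; scale by 3 for the 3 CO(g)): (-3)·(-283.0) = +849.0 kJ/mol
Summing the manipulated equations, ΔH_rxn = (-1180.5) + (+1926.3) + (-3766.5) + (+849.0) = -2171.7 kJ/mol

ΔH_rxn = -2171.7 kJ/mol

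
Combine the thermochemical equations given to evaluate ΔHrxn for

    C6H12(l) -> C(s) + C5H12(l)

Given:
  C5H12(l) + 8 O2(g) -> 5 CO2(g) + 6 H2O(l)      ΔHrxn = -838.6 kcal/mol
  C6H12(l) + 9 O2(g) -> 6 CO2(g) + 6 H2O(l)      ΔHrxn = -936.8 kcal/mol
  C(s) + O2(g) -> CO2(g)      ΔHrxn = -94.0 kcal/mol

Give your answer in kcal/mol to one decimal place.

ΔHrxn = -4.2 kcal/mol

equation 1 reversed (reverse to put C5H12(l) on the product side): +838.6 kcal/mol
equation 2 as written (C6H12(l) already on the reactant side): -936.8 kcal/mol
equation 3 reversed (reverse to put C(s) on the product side): +94.0 kcal/mol
ΔHrxn = (-1)·(-838.6) + (1)·(-936.8) + (-1)·(-94.0) = -4.2 kcal/mol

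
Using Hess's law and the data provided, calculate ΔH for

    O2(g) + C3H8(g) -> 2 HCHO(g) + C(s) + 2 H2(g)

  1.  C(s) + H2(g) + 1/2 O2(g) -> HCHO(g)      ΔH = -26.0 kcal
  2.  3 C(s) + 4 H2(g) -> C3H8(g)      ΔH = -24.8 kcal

eq. 1 × 2 (scale by 2 for the 2 HCHO(g)): (2)·(-26.0) = -52.0 kcal
eq. 2 reversed (reverse to put C3H8(g) on the reactant side): +24.8 kcal
ΔH = (2)·(-26.0) + (-1)·(-24.8) = -27.2 kcal

ΔH = -27.2 kcal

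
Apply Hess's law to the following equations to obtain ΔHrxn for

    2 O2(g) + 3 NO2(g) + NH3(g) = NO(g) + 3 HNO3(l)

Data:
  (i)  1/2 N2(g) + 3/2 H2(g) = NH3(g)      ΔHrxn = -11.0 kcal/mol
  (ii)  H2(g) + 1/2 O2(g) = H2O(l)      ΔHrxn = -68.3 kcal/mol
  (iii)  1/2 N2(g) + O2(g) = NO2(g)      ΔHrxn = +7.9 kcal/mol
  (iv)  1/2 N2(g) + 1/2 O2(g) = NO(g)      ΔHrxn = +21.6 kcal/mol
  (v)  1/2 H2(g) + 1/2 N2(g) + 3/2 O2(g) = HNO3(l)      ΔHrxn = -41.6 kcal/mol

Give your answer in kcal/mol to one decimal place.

ΔHrxn = -115.9 kcal/mol

(i) reversed (NH3(g) must end up as a reactant): +11.0 kcal/mol
(ii): not needed (H2O(l) appears nowhere else).
(iii) reversed and × 3 (reverse to put NO2(g) on the reactant side; scale by 3 for the 3 NO2(g)): (-3)·(+7.9) = -23.7 kcal/mol
(iv) as written (NO(g) already on the product side): +21.6 kcal/mol
(v) × 3 (×3 to match 3 HNO3(l) in the target): (3)·(-41.6) = -124.8 kcal/mol
ΔHrxn = (+11.0) + (-23.7) + (+21.6) + (-124.8) = -115.9 kcal/mol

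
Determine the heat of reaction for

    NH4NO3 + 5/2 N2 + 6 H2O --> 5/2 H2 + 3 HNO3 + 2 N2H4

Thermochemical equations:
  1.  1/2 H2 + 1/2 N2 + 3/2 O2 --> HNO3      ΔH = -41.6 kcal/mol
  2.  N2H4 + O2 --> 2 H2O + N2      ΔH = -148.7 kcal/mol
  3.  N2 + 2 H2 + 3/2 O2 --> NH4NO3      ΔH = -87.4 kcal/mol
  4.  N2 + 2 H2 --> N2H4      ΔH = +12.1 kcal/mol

ΔH = 396.6 kcal/mol

eq. 1 × 3 (scale by 3 for the 3 HNO3): (3)·(-41.6) = -124.8 kcal/mol
eq. 2 reversed and × 3 (reverse to put H2O on the reactant side; scale by 3 for the 6 H2O): (-3)·(-148.7) = +446.1 kcal/mol
eq. 3 reversed (reverse to put NH4NO3 on the reactant side): +87.4 kcal/mol
eq. 4 reversed: -12.1 kcal/mol
Combining the equations, ΔH = (3)·(-41.6) + (-3)·(-148.7) + (-1)·(-87.4) + (-1)·(+12.1) = 396.6 kcal/mol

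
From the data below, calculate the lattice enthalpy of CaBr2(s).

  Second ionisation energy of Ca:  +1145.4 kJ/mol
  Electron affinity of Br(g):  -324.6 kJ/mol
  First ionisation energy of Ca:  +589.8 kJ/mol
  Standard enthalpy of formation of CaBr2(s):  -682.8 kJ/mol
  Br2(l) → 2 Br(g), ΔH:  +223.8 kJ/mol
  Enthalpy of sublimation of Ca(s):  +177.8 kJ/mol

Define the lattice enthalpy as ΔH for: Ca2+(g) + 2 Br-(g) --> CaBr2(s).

ΔHf° = 1·ΔHsub + 1·(ΣIE) + 1·D(Br2) + 2·EA + U
-682.8 = 1·(+177.8) + 1·(+1735.2) + 1·(+223.8) + 2·(-324.6) + U
U = -682.8 − (+1487.6) = -2170.4 kJ/mol

U = -2170.4 kJ/mol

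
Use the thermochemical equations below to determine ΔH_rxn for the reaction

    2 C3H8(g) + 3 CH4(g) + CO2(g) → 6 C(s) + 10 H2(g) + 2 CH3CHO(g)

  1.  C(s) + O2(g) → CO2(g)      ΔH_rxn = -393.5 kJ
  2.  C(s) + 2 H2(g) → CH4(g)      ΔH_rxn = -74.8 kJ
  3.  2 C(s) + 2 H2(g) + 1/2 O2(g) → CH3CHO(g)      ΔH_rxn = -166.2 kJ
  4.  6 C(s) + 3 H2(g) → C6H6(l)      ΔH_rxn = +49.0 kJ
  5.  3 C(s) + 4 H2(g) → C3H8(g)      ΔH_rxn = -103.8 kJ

ΔH_rxn = 493.1 kJ

eq. 1 reversed (CO2(g) must end up as a reactant): +393.5 kJ
eq. 2 reversed and × 3 (reverse to put CH4(g) on the reactant side; ×3 to match 3 CH4(g) in the target): (-3)·(-74.8) = +224.4 kJ
eq. 3 × 2 (scale by 2 for the 2 CH3CHO(g)): (2)·(-166.2) = -332.4 kJ
eq. 4: not needed (C6H6(l) appears nowhere else).
eq. 5 reversed and × 2 (C3H8(g) must end up as a reactant; scale by 2 for the 2 C3H8(g)): (-2)·(-103.8) = +207.6 kJ
Since enthalpy is a state function, ΔH_rxn = (+393.5) + (+224.4) + (-332.4) + (+207.6) = 493.1 kJ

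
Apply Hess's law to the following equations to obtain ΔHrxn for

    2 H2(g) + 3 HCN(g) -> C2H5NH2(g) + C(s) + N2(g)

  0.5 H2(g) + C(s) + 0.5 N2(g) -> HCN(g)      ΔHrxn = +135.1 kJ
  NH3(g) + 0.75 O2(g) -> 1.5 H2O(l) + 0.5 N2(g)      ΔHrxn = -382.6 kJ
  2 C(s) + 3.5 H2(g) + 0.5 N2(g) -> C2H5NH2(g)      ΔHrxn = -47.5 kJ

equation 1 reversed and × 3 (reverse to put HCN(g) on the reactant side; ×3 to match 3 HCN(g) in the target): (-3)·(+135.1) = -405.3 kJ
equation 2: not needed (H2O(l) appears nowhere else).
equation 3 as written (C2H5NH2(g) already on the product side): -47.5 kJ
ΔHrxn = (-405.3) + (-47.5) = -452.8 kJ

ΔHrxn = -452.8 kJ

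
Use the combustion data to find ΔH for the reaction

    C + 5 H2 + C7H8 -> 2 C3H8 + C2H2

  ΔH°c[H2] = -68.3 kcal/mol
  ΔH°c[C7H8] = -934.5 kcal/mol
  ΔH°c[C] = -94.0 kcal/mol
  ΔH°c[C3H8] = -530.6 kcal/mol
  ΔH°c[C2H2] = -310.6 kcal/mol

With combustion enthalpies, reactants minus products:
= [1·(-94.0) + 5·(-68.3) + 1·(-934.5)] − [2·(-530.6) + 1·(-310.6)]
= 1.8 kcal/mol

ΔH = 1.8 kcal/mol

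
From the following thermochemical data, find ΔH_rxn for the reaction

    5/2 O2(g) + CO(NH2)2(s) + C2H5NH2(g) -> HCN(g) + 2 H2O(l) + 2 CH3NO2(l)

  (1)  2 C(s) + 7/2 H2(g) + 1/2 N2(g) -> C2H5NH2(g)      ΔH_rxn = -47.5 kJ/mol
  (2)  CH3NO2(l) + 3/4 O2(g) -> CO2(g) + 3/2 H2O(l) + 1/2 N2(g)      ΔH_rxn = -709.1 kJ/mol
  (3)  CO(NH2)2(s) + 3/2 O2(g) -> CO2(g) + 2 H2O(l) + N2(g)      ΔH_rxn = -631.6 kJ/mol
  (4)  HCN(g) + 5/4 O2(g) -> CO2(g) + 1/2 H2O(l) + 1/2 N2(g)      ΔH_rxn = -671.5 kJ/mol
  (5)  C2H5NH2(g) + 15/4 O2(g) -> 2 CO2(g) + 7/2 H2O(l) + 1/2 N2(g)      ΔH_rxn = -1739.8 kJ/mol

ΔH_rxn = -281.7 kJ/mol

(1): not needed (H2(g) appears nowhere else).
(2) reversed and × 2 (reverse to put CH3NO2(l) on the product side; ×2 to match 2 CH3NO2(l) in the target): (-2)·(-709.1) = +1418.2 kJ/mol
(3) as written (CO(NH2)2(s) already on the reactant side): -631.6 kJ/mol
(4) reversed (reverse to put HCN(g) on the product side): +671.5 kJ/mol
(5) as written: -1739.8 kJ/mol
Combining the equations, ΔH_rxn = (+1418.2) + (-631.6) + (+671.5) + (-1739.8) = -281.7 kJ/mol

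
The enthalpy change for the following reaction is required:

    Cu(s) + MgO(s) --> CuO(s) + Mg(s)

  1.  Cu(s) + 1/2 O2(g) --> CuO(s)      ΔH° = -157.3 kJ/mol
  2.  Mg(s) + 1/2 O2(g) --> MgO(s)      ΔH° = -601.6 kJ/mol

eq. 1 as written: -157.3 kJ/mol
eq. 2 reversed: +601.6 kJ/mol
By Hess's law, ΔH° = (1)·(-157.3) + (-1)·(-601.6) = 444.3 kJ/mol

ΔH° = 444.3 kJ/mol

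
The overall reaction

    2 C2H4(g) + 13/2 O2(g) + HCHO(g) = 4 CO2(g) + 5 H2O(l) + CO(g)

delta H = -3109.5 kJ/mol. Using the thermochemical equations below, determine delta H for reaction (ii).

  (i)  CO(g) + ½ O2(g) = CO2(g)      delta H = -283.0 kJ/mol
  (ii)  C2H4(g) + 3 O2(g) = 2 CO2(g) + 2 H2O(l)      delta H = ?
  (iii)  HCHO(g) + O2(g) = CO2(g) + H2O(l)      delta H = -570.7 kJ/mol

(i) reversed: +283.0 kJ/mol
(ii) × 2: contributes 2·x
(iii) as written: -570.7 kJ/mol
-3109.5 = (+283.0) + (-570.7) + 2·x
x = (-3109.5 − (-287.7)) / (2) = -1410.9 kJ/mol

delta H = -1410.9 kJ/mol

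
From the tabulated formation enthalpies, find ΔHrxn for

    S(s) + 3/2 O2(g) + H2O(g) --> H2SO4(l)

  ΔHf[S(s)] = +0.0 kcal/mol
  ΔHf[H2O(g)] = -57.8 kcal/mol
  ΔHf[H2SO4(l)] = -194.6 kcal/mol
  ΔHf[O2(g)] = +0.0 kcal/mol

Products: 1·(-194.6) = -194.6
Reactants: 1·(+0.0) + 3/2·(+0.0) + 1·(-57.8) = -57.8
ΔHrxn = (-194.6) − (-57.8) = -136.8 kcal/mol

ΔHrxn = -136.8 kcal/mol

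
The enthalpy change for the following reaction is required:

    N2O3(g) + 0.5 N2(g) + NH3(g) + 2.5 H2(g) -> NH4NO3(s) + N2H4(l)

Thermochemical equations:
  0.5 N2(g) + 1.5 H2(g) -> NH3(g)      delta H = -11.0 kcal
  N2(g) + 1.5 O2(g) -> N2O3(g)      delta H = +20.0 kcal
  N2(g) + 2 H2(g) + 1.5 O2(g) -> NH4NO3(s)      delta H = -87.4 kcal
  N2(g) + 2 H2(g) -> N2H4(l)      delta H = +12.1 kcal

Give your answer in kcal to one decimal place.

delta H = -84.3 kcal

equation 1 reversed (reverse to put NH3(g) on the reactant side): +11.0 kcal
equation 2 reversed (N2O3(g) must end up as a reactant): -20.0 kcal
equation 3 as written (NH4NO3(s) already on the product side): -87.4 kcal
equation 4 as written (N2H4(l) already on the product side): +12.1 kcal
delta H = (+11.0) + (-20.0) + (-87.4) + (+12.1) = -84.3 kcal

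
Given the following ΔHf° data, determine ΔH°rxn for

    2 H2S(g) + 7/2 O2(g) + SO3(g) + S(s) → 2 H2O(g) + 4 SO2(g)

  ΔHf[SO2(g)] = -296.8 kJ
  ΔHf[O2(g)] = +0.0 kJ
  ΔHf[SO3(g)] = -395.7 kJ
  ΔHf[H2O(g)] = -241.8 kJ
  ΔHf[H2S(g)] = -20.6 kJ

ΔH°rxn = -1233.9 kJ

Products: 2·(-241.8) + 4·(-296.8) = -1670.8
Reactants: 2·(-20.6) + 7/2·(+0.0) + 1·(-395.7) + 1·(+0.0) = -436.9
ΔH°rxn = (-1670.8) − (-436.9) = -1233.9 kJ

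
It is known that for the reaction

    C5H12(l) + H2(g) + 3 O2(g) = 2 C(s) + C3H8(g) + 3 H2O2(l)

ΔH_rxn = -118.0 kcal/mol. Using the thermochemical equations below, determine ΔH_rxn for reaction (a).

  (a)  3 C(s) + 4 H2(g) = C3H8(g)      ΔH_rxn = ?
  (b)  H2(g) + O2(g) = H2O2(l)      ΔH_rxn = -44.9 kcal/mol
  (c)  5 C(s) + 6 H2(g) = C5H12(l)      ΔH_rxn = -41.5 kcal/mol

(a) as written (C3H8(g) already on the product side): contributes x
(b) × 3 (×3 to match 3 H2O2(l) in the target): (3)·(-44.9) = -134.7 kcal/mol
(c) reversed (reverse to put C5H12(l) on the reactant side): +41.5 kcal/mol
-118.0 = (-134.7) + (+41.5) + x
x = (-118.0 − (-93.2)) / (1) = -24.8 kcal/mol

ΔH_rxn = -24.8 kcal/mol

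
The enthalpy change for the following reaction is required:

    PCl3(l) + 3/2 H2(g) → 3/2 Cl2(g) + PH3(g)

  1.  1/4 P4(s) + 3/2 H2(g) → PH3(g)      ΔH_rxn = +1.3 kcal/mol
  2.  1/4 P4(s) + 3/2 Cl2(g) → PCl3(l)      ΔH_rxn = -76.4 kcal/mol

ΔH_rxn = 77.7 kcal/mol

eq. 1 as written (PH3(g) already on the product side): +1.3 kcal/mol
eq. 2 reversed (reverse to put PCl3(l) on the reactant side): +76.4 kcal/mol
ΔH_rxn = (+1.3) + (+76.4) = 77.7 kcal/mol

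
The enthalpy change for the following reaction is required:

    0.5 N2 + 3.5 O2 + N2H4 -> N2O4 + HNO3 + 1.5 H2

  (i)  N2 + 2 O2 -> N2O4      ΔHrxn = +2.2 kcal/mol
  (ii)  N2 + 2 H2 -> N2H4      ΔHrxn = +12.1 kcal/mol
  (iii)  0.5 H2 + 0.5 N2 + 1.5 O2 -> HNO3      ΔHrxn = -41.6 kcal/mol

(i) as written: +2.2 kcal/mol
(ii) reversed: -12.1 kcal/mol
(iii) as written: -41.6 kcal/mol
ΔHrxn = (+2.2) + (-12.1) + (-41.6) = -51.5 kcal/mol

ΔHrxn = -51.5 kcal/mol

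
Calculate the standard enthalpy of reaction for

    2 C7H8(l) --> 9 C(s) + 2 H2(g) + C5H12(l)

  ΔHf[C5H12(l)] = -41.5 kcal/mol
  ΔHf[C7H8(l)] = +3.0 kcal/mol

ΔH°rxn = -47.5 kcal/mol

ΔH°rxn = Σ nΔHf°(products) − Σ nΔHf°(reactants).
Products: 9·(+0.0) + 2·(+0.0) + 1·(-41.5) = -41.5
Reactants: 2·(+3.0) = +6.0
ΔH°rxn = (-41.5) − (+6.0) = -47.5 kcal/mol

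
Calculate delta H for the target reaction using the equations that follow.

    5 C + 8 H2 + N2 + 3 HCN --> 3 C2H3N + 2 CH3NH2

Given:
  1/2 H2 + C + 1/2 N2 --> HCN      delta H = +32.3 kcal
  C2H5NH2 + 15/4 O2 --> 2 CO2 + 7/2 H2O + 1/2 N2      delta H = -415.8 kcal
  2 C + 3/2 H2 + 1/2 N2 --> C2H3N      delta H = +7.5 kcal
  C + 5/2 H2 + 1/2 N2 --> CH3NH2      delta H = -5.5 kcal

delta H = -85.4 kcal

equation 1 reversed and × 3: (-3)·(+32.3) = -96.9 kcal
equation 2: not needed.
equation 3 × 3: (3)·(+7.5) = +22.5 kcal
equation 4 × 2: (2)·(-5.5) = -11.0 kcal
delta H = (-96.9) + (+22.5) + (-11.0) = -85.4 kcal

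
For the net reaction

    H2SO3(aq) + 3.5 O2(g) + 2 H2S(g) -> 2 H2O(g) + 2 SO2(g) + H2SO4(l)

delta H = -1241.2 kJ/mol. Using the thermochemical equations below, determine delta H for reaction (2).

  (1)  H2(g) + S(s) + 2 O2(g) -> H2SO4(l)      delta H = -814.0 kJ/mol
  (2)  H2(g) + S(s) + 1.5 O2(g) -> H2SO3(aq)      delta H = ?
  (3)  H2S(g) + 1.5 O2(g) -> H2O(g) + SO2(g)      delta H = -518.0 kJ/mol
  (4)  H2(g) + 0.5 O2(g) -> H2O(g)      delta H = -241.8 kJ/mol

delta H = -608.8 kJ/mol

(1) as written (H2SO4(l) already on the product side): -814.0 kJ/mol
(2) reversed (H2SO3(aq) must end up as a reactant): contributes −x
(3) × 2 (scale by 2 for the 2 H2S(g)): (2)·(-518.0) = -1036.0 kJ/mol
(4): not needed.
-1241.2 = (-814.0) + (-1036.0) − x
x = (-1241.2 − (-1850.0)) / (-1) = -608.8 kJ/mol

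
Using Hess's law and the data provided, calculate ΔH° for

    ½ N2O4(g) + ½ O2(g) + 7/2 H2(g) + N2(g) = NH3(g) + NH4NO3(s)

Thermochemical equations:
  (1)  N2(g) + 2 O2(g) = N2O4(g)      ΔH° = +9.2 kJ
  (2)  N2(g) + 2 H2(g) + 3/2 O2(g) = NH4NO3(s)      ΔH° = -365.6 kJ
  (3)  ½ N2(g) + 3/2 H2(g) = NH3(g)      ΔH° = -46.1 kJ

ΔH° = -416.3 kJ

(1) reversed and × 1/2 (reverse to put N2O4(g) on the reactant side; scale by 1/2 for the 1/2 N2O4(g)): (-1/2)·(+9.2) = -4.6 kJ
(2) as written (NH4NO3(s) already on the product side): -365.6 kJ
(3) as written (NH3(g) already on the product side): -46.1 kJ
Combining the equations, ΔH° = (-4.6) + (-365.6) + (-46.1) = -416.3 kJ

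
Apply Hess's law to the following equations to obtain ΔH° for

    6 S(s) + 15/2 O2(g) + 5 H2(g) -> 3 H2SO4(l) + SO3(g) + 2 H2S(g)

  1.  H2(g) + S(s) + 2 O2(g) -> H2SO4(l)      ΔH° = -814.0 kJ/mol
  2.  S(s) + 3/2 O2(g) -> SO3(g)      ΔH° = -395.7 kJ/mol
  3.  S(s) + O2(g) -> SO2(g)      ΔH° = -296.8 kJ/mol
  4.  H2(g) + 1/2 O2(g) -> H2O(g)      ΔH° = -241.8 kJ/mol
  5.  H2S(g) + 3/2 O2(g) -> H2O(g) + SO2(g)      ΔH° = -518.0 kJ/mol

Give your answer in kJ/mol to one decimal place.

eq. 1 × 3: (3)·(-814.0) = -2442.0 kJ/mol
eq. 2 as written: -395.7 kJ/mol
eq. 3 × 2: (2)·(-296.8) = -593.6 kJ/mol
eq. 4 × 2: (2)·(-241.8) = -483.6 kJ/mol
eq. 5 reversed and × 2: (-2)·(-518.0) = +1036.0 kJ/mol
By Hess's law, ΔH° = (3)·(-814.0) + (1)·(-395.7) + (2)·(-296.8) + (2)·(-241.8) + (-2)·(-518.0) = -2878.9 kJ/mol

ΔH° = -2878.9 kJ/mol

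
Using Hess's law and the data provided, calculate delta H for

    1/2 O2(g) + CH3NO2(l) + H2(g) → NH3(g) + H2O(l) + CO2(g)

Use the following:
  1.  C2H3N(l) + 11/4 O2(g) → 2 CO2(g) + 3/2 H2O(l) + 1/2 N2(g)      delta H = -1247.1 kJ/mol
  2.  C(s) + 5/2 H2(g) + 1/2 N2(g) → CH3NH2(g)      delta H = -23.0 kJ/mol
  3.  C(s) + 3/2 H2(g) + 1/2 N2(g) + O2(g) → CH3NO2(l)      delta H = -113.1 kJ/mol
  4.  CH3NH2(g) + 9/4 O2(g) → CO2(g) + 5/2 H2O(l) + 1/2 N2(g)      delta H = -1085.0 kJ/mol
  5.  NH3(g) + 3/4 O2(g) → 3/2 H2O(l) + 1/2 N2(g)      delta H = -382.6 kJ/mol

delta H = -612.3 kJ/mol

eq. 1: not needed.
eq. 2 as written: -23.0 kJ/mol
eq. 3 reversed: +113.1 kJ/mol
eq. 4 as written: -1085.0 kJ/mol
eq. 5 reversed: +382.6 kJ/mol
Since enthalpy is a state function, delta H = (-23.0) + (+113.1) + (-1085.0) + (+382.6) = -612.3 kJ/mol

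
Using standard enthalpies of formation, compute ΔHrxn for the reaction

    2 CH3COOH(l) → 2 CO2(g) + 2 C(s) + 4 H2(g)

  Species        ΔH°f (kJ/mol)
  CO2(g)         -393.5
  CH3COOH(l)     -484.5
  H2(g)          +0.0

ΔHrxn = 182.0 kJ/mol

Products: 2·(-393.5) + 2·(+0.0) + 4·(+0.0) = -787.0
Reactants: 2·(-484.5) = -969.0
ΔHrxn = (-787.0) − (-969.0) = 182.0 kJ/mol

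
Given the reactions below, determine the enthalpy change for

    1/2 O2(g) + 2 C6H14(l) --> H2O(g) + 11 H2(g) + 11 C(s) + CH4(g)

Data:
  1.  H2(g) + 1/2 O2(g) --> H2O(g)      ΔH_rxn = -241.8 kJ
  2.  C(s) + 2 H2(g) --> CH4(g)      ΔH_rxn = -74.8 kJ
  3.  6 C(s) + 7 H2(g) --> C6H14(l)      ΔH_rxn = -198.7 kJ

eq. 1 as written (H2O(g) already on the product side): -241.8 kJ
eq. 2 as written (CH4(g) already on the product side): -74.8 kJ
eq. 3 reversed and × 2 (reverse to put C6H14(l) on the reactant side; ×2 to match 2 C6H14(l) in the target): (-2)·(-198.7) = +397.4 kJ
ΔH_rxn = (-241.8) + (-74.8) + (+397.4) = 80.8 kJ

ΔH_rxn = 80.8 kJ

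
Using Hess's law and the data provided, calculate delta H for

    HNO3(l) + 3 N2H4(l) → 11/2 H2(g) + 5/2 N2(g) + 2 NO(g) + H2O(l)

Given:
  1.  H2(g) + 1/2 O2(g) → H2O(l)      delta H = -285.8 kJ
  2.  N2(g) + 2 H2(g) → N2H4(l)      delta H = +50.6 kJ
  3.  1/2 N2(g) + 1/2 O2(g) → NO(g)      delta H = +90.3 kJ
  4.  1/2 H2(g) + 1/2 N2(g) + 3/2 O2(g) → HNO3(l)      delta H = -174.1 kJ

delta H = -82.9 kJ

eq. 1 as written (H2O(l) already on the product side): -285.8 kJ
eq. 2 reversed and × 3 (reverse to put N2H4(l) on the reactant side; ×3 to match 3 N2H4(l) in the target): (-3)·(+50.6) = -151.8 kJ
eq. 3 × 2 (scale by 2 for the 2 NO(g)): (2)·(+90.3) = +180.6 kJ
eq. 4 reversed (HNO3(l) must end up as a reactant): +174.1 kJ
Since enthalpy is a state function, delta H = (-285.8) + (-151.8) + (+180.6) + (+174.1) = -82.9 kJ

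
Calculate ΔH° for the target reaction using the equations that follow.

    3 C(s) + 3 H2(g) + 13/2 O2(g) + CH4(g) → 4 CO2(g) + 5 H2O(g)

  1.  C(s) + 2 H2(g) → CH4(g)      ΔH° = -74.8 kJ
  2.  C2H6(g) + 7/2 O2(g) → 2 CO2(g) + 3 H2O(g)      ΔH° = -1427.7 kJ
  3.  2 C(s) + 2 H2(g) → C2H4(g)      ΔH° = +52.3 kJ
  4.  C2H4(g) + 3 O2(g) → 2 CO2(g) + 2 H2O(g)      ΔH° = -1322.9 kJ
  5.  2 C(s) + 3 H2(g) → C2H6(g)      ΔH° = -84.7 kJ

eq. 1 reversed: +74.8 kJ
eq. 2 as written: -1427.7 kJ
eq. 3 as written: +52.3 kJ
eq. 4 as written: -1322.9 kJ
eq. 5 as written: -84.7 kJ
ΔH° = (+74.8) + (-1427.7) + (+52.3) + (-1322.9) + (-84.7) = -2708.2 kJ

ΔH° = -2708.2 kJ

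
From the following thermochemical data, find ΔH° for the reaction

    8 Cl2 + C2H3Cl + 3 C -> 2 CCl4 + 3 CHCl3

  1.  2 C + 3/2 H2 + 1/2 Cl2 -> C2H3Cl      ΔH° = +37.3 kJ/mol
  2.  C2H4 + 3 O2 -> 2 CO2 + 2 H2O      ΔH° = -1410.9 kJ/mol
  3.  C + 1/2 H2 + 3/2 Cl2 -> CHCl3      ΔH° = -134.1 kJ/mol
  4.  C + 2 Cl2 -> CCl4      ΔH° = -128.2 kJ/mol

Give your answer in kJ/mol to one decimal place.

ΔH° = -696.0 kJ/mol

eq. 1 reversed: -37.3 kJ/mol
eq. 2: not needed.
eq. 3 × 3: (3)·(-134.1) = -402.3 kJ/mol
eq. 4 × 2: (2)·(-128.2) = -256.4 kJ/mol
ΔH° = (-37.3) + (-402.3) + (-256.4) = -696.0 kJ/mol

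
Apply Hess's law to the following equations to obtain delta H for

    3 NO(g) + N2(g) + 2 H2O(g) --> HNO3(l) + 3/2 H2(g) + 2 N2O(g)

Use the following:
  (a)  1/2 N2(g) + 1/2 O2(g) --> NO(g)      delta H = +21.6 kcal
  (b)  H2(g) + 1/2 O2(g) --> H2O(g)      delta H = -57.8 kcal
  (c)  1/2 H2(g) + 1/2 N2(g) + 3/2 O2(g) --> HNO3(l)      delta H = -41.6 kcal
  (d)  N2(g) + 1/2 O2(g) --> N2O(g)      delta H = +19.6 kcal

delta H = 48.4 kcal

(a) reversed and × 3 (reverse to put NO(g) on the reactant side; ×3 to match 3 NO(g) in the target): (-3)·(+21.6) = -64.8 kcal
(b) reversed and × 2 (H2O(g) must end up as a reactant; ×2 to match 2 H2O(g) in the target): (-2)·(-57.8) = +115.6 kcal
(c) as written (HNO3(l) already on the product side): -41.6 kcal
(d) × 2 (scale by 2 for the 2 N2O(g)): (2)·(+19.6) = +39.2 kcal
Since enthalpy is a state function, delta H = (-64.8) + (+115.6) + (-41.6) + (+39.2) = 48.4 kcal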